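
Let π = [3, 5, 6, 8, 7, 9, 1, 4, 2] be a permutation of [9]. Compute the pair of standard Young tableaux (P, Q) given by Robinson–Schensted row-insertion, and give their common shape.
P = [1, 2, 6, 7, 9] / [3, 4] / [5] / [8];  Q = [1, 2, 3, 4, 6] / [5, 8] / [7] / [9];  common shape = (5, 2, 1, 1)

Row-insert the values π_1, π_2, … into P one at a time, bumping the leftmost entry strictly greater than the inserted value down to the next row. The recording tableau Q records, in position (i, j), the step at which that cell was added to P.
  Insert 3 (step 1): P = [3];  Q = [1]
  Insert 5 (step 2): P = [3, 5];  Q = [1, 2]
  Insert 6 (step 3): P = [3, 5, 6];  Q = [1, 2, 3]
  Insert 8 (step 4): P = [3, 5, 6, 8];  Q = [1, 2, 3, 4]
  Insert 7 (step 5): P = [3, 5, 6, 7] / [8];  Q = [1, 2, 3, 4] / [5]
  Insert 9 (step 6): P = [3, 5, 6, 7, 9] / [8];  Q = [1, 2, 3, 4, 6] / [5]
  Insert 1 (step 7): P = [1, 5, 6, 7, 9] / [3] / [8];  Q = [1, 2, 3, 4, 6] / [5] / [7]
  Insert 4 (step 8): P = [1, 4, 6, 7, 9] / [3, 5] / [8];  Q = [1, 2, 3, 4, 6] / [5, 8] / [7]
  Insert 2 (step 9): P = [1, 2, 6, 7, 9] / [3, 4] / [5] / [8];  Q = [1, 2, 3, 4, 6] / [5, 8] / [7] / [9]
Final shape: (5, 2, 1, 1).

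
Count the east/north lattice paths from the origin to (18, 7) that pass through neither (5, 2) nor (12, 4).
Number of paths = 211396

Inclusion–exclusion. Total paths: C(25, 18) = 480700. Through P₁: C(7, 5)·C(18, 13) = 179928. Through P₂: C(16, 12)·C(9, 6) = 152880. Since P₁ is strictly southwest of P₂, a monotone path through both must visit P₁ then P₂; paths through both = C(7, 5)·C(9, 7)·C(9, 6) = 63504. Avoid both = 480700 − 179928 − 152880 + 63504 = 211396.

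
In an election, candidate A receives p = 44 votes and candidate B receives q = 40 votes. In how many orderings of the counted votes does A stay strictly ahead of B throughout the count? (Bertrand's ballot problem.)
Strict-lead orderings = 72764619381276463742220

Total orderings of the 84 votes with 44 for A: C(84, 44) = 1528057007006805738586620. By the Bertrand ballot formula (Cycle Lemma / reflection principle), the number of orderings in which A is strictly ahead of B throughout is (p − q)/(p + q) · C(p + q, p) = (44 − 40)/(44 + 40) · 1528057007006805738586620 = 72764619381276463742220.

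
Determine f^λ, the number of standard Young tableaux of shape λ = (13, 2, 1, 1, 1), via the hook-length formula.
# SYT of shape (13, 2, 1, 1, 1) = 24192

Hook-length formula: f^λ = n! / Π hook(c), product over all cells c of the Young diagram. For λ = (13, 2, 1, 1, 1), n = 18 boxes. Hook lengths by row (left-to-right, top-to-bottom): [17, 13, 11, 10, 9, 8, 7, 6, 5, 4, 3, 2, 1]; [5, 1]; [3]; [2]; [1]. Product of hooks = 264648384000. So f^λ = 18! / 264648384000 = 6402373705728000 / 264648384000 = 24192.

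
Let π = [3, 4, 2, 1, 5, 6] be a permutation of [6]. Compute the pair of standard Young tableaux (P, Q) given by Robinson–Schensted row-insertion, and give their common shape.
P = [1, 4, 5, 6] / [2] / [3];  Q = [1, 2, 5, 6] / [3] / [4];  common shape = (4, 1, 1)

Row-insert the values π_1, π_2, … into P one at a time, bumping the leftmost entry strictly greater than the inserted value down to the next row. The recording tableau Q records, in position (i, j), the step at which that cell was added to P.
  Insert 3 (step 1): P = [3];  Q = [1]
  Insert 4 (step 2): P = [3, 4];  Q = [1, 2]
  Insert 2 (step 3): P = [2, 4] / [3];  Q = [1, 2] / [3]
  Insert 1 (step 4): P = [1, 4] / [2] / [3];  Q = [1, 2] / [3] / [4]
  Insert 5 (step 5): P = [1, 4, 5] / [2] / [3];  Q = [1, 2, 5] / [3] / [4]
  Insert 6 (step 6): P = [1, 4, 5, 6] / [2] / [3];  Q = [1, 2, 5, 6] / [3] / [4]
Final shape: (4, 1, 1).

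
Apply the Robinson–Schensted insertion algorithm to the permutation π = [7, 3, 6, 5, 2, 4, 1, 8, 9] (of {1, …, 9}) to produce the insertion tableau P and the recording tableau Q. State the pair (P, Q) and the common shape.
P = [1, 4, 8, 9] / [2, 5] / [3] / [6] / [7];  Q = [1, 3, 8, 9] / [2, 6] / [4] / [5] / [7];  common shape = (4, 2, 1, 1, 1)

Row-insert the values π_1, π_2, … into P one at a time, bumping the leftmost entry strictly greater than the inserted value down to the next row. The recording tableau Q records, in position (i, j), the step at which that cell was added to P.
  Insert 7 (step 1): P = [7];  Q = [1]
  Insert 3 (step 2): P = [3] / [7];  Q = [1] / [2]
  Insert 6 (step 3): P = [3, 6] / [7];  Q = [1, 3] / [2]
  Insert 5 (step 4): P = [3, 5] / [6] / [7];  Q = [1, 3] / [2] / [4]
  Insert 2 (step 5): P = [2, 5] / [3] / [6] / [7];  Q = [1, 3] / [2] / [4] / [5]
  Insert 4 (step 6): P = [2, 4] / [3, 5] / [6] / [7];  Q = [1, 3] / [2, 6] / [4] / [5]
  Insert 1 (step 7): P = [1, 4] / [2, 5] / [3] / [6] / [7];  Q = [1, 3] / [2, 6] / [4] / [5] / [7]
  Insert 8 (step 8): P = [1, 4, 8] / [2, 5] / [3] / [6] / [7];  Q = [1, 3, 8] / [2, 6] / [4] / [5] / [7]
  Insert 9 (step 9): P = [1, 4, 8, 9] / [2, 5] / [3] / [6] / [7];  Q = [1, 3, 8, 9] / [2, 6] / [4] / [5] / [7]
Final shape: (4, 2, 1, 1, 1).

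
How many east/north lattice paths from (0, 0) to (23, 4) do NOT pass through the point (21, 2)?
Number of paths = 16032

Total paths from (0, 0) to (23, 4): C(27, 23) = 17550. Paths through (21, 2): (paths (0, 0) → (21, 2)) × (paths (21, 2) → (23, 4)) = C(23, 21) · C(4, 2) = 253 · 6 = 1518. Avoidance count = 17550 − 1518 = 16032.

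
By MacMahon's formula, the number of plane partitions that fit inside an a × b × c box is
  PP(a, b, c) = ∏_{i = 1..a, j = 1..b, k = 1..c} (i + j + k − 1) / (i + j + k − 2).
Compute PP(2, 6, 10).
PP(2, 6, 10) = 14158144

Evaluate the triple product over i = 1..2, j = 1..6, k = 1..10. The factors are (2/1) · (3/2) · (4/3) · (5/4) · (6/5) · (7/6) · (8/7) · (9/8) · … (120 factors total). The numerators and denominators telescope so the product is an integer; carrying out the multiplication exactly gives PP(2, 6, 10) = 14158144.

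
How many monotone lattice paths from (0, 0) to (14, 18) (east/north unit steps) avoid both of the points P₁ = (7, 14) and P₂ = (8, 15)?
Number of paths = 411411864

Inclusion–exclusion. Total paths: C(32, 14) = 471435600. Through P₁: C(21, 7)·C(11, 7) = 38372400. Through P₂: C(23, 8)·C(9, 6) = 41186376. Since P₁ is strictly southwest of P₂, a monotone path through both must visit P₁ then P₂; paths through both = C(21, 7)·C(2, 1)·C(9, 6) = 19535040. Avoid both = 471435600 − 38372400 − 41186376 + 19535040 = 411411864.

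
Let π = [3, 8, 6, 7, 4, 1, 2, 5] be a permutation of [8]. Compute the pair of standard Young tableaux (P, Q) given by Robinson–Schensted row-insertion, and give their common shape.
P = [1, 2, 5] / [3, 4, 7] / [6] / [8];  Q = [1, 2, 4] / [3, 7, 8] / [5] / [6];  common shape = (3, 3, 1, 1)

Row-insert the values π_1, π_2, … into P one at a time, bumping the leftmost entry strictly greater than the inserted value down to the next row. The recording tableau Q records, in position (i, j), the step at which that cell was added to P.
  Insert 3 (step 1): P = [3];  Q = [1]
  Insert 8 (step 2): P = [3, 8];  Q = [1, 2]
  Insert 6 (step 3): P = [3, 6] / [8];  Q = [1, 2] / [3]
  Insert 7 (step 4): P = [3, 6, 7] / [8];  Q = [1, 2, 4] / [3]
  Insert 4 (step 5): P = [3, 4, 7] / [6] / [8];  Q = [1, 2, 4] / [3] / [5]
  Insert 1 (step 6): P = [1, 4, 7] / [3] / [6] / [8];  Q = [1, 2, 4] / [3] / [5] / [6]
  Insert 2 (step 7): P = [1, 2, 7] / [3, 4] / [6] / [8];  Q = [1, 2, 4] / [3, 7] / [5] / [6]
  Insert 5 (step 8): P = [1, 2, 5] / [3, 4, 7] / [6] / [8];  Q = [1, 2, 4] / [3, 7, 8] / [5] / [6]
Final shape: (3, 3, 1, 1).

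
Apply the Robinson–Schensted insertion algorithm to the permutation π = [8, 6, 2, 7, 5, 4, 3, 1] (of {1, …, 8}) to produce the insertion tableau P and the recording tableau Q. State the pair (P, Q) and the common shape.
P = [1, 3] / [2, 7] / [4] / [5] / [6] / [8];  Q = [1, 4] / [2, 5] / [3] / [6] / [7] / [8];  common shape = (2, 2, 1, 1, 1, 1)

Row-insert the values π_1, π_2, … into P one at a time, bumping the leftmost entry strictly greater than the inserted value down to the next row. The recording tableau Q records, in position (i, j), the step at which that cell was added to P.
  Insert 8 (step 1): P = [8];  Q = [1]
  Insert 6 (step 2): P = [6] / [8];  Q = [1] / [2]
  Insert 2 (step 3): P = [2] / [6] / [8];  Q = [1] / [2] / [3]
  Insert 7 (step 4): P = [2, 7] / [6] / [8];  Q = [1, 4] / [2] / [3]
  Insert 5 (step 5): P = [2, 5] / [6, 7] / [8];  Q = [1, 4] / [2, 5] / [3]
  Insert 4 (step 6): P = [2, 4] / [5, 7] / [6] / [8];  Q = [1, 4] / [2, 5] / [3] / [6]
  Insert 3 (step 7): P = [2, 3] / [4, 7] / [5] / [6] / [8];  Q = [1, 4] / [2, 5] / [3] / [6] / [7]
  Insert 1 (step 8): P = [1, 3] / [2, 7] / [4] / [5] / [6] / [8];  Q = [1, 4] / [2, 5] / [3] / [6] / [7] / [8]
Final shape: (2, 2, 1, 1, 1, 1).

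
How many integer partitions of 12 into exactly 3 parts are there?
p(12, 3 parts) = 12

Partitions of n into exactly k parts ↔ partitions of n − k into at most k parts (subtract 1 from each part). For n = 12, k = 3, the partitions are: 10+1+1, 9+2+1, 8+3+1, 8+2+2, 7+4+1, 7+3+2, 6+5+1, 6+4+2, 6+3+3, 5+5+2, 5+4+3, 4+4+4. Count = 12.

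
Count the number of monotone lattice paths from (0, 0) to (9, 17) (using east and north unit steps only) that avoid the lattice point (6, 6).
Number of paths = 2788214

Total paths from (0, 0) to (9, 17): C(26, 9) = 3124550. Paths through (6, 6): (paths (0, 0) → (6, 6)) × (paths (6, 6) → (9, 17)) = C(12, 6) · C(14, 3) = 924 · 364 = 336336. Avoidance count = 3124550 − 336336 = 2788214.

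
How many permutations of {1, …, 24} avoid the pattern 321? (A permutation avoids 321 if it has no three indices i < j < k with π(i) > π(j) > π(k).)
C_24 = 1289904147324

These 321-avoiding permutations are counted by the Catalan number C_n = (1/(n + 1)) · C(2n, n). For n = 24: C_24 = (1/25) · C(48, 24) = 32247603683100/25 = 1289904147324.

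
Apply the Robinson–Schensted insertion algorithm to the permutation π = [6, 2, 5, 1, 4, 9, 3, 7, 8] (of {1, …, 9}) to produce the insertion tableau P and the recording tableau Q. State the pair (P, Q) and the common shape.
P = [1, 3, 7, 8] / [2, 4, 9] / [5] / [6];  Q = [1, 3, 6, 9] / [2, 5, 8] / [4] / [7];  common shape = (4, 3, 1, 1)

Row-insert the values π_1, π_2, … into P one at a time, bumping the leftmost entry strictly greater than the inserted value down to the next row. The recording tableau Q records, in position (i, j), the step at which that cell was added to P.
  Insert 6 (step 1): P = [6];  Q = [1]
  Insert 2 (step 2): P = [2] / [6];  Q = [1] / [2]
  Insert 5 (step 3): P = [2, 5] / [6];  Q = [1, 3] / [2]
  Insert 1 (step 4): P = [1, 5] / [2] / [6];  Q = [1, 3] / [2] / [4]
  Insert 4 (step 5): P = [1, 4] / [2, 5] / [6];  Q = [1, 3] / [2, 5] / [4]
  Insert 9 (step 6): P = [1, 4, 9] / [2, 5] / [6];  Q = [1, 3, 6] / [2, 5] / [4]
  Insert 3 (step 7): P = [1, 3, 9] / [2, 4] / [5] / [6];  Q = [1, 3, 6] / [2, 5] / [4] / [7]
  Insert 7 (step 8): P = [1, 3, 7] / [2, 4, 9] / [5] / [6];  Q = [1, 3, 6] / [2, 5, 8] / [4] / [7]
  Insert 8 (step 9): P = [1, 3, 7, 8] / [2, 4, 9] / [5] / [6];  Q = [1, 3, 6, 9] / [2, 5, 8] / [4] / [7]
Final shape: (4, 3, 1, 1).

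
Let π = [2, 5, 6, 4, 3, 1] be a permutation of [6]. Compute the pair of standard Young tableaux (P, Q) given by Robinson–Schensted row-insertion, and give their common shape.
P = [1, 3, 6] / [2] / [4] / [5];  Q = [1, 2, 3] / [4] / [5] / [6];  common shape = (3, 1, 1, 1)

Row-insert the values π_1, π_2, … into P one at a time, bumping the leftmost entry strictly greater than the inserted value down to the next row. The recording tableau Q records, in position (i, j), the step at which that cell was added to P.
  Insert 2 (step 1): P = [2];  Q = [1]
  Insert 5 (step 2): P = [2, 5];  Q = [1, 2]
  Insert 6 (step 3): P = [2, 5, 6];  Q = [1, 2, 3]
  Insert 4 (step 4): P = [2, 4, 6] / [5];  Q = [1, 2, 3] / [4]
  Insert 3 (step 5): P = [2, 3, 6] / [4] / [5];  Q = [1, 2, 3] / [4] / [5]
  Insert 1 (step 6): P = [1, 3, 6] / [2] / [4] / [5];  Q = [1, 2, 3] / [4] / [5] / [6]
Final shape: (3, 1, 1, 1).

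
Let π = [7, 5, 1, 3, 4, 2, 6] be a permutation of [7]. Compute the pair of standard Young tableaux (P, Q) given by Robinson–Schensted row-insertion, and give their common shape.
P = [1, 2, 4, 6] / [3] / [5] / [7];  Q = [1, 4, 5, 7] / [2] / [3] / [6];  common shape = (4, 1, 1, 1)

Row-insert the values π_1, π_2, … into P one at a time, bumping the leftmost entry strictly greater than the inserted value down to the next row. The recording tableau Q records, in position (i, j), the step at which that cell was added to P.
  Insert 7 (step 1): P = [7];  Q = [1]
  Insert 5 (step 2): P = [5] / [7];  Q = [1] / [2]
  Insert 1 (step 3): P = [1] / [5] / [7];  Q = [1] / [2] / [3]
  Insert 3 (step 4): P = [1, 3] / [5] / [7];  Q = [1, 4] / [2] / [3]
  Insert 4 (step 5): P = [1, 3, 4] / [5] / [7];  Q = [1, 4, 5] / [2] / [3]
  Insert 2 (step 6): P = [1, 2, 4] / [3] / [5] / [7];  Q = [1, 4, 5] / [2] / [3] / [6]
  Insert 6 (step 7): P = [1, 2, 4, 6] / [3] / [5] / [7];  Q = [1, 4, 5, 7] / [2] / [3] / [6]
Final shape: (4, 1, 1, 1).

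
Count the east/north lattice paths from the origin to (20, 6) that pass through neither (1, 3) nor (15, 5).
Number of paths = 133926

Inclusion–exclusion. Total paths: C(26, 20) = 230230. Through P₁: C(4, 1)·C(22, 19) = 6160. Through P₂: C(20, 15)·C(6, 5) = 93024. Since P₁ is strictly southwest of P₂, a monotone path through both must visit P₁ then P₂; paths through both = C(4, 1)·C(16, 14)·C(6, 5) = 2880. Avoid both = 230230 − 6160 − 93024 + 2880 = 133926.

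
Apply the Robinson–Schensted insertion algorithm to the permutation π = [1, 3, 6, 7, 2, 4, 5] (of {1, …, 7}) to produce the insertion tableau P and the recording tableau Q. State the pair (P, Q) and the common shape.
P = [1, 2, 4, 5] / [3, 6, 7];  Q = [1, 2, 3, 4] / [5, 6, 7];  common shape = (4, 3)

Row-insert the values π_1, π_2, … into P one at a time, bumping the leftmost entry strictly greater than the inserted value down to the next row. The recording tableau Q records, in position (i, j), the step at which that cell was added to P.
  Insert 1 (step 1): P = [1];  Q = [1]
  Insert 3 (step 2): P = [1, 3];  Q = [1, 2]
  Insert 6 (step 3): P = [1, 3, 6];  Q = [1, 2, 3]
  Insert 7 (step 4): P = [1, 3, 6, 7];  Q = [1, 2, 3, 4]
  Insert 2 (step 5): P = [1, 2, 6, 7] / [3];  Q = [1, 2, 3, 4] / [5]
  Insert 4 (step 6): P = [1, 2, 4, 7] / [3, 6];  Q = [1, 2, 3, 4] / [5, 6]
  Insert 5 (step 7): P = [1, 2, 4, 5] / [3, 6, 7];  Q = [1, 2, 3, 4] / [5, 6, 7]
Final shape: (4, 3).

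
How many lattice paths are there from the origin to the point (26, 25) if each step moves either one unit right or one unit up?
Number of paths = 247959266474052

A monotone lattice path from (0, 0) to (26, 25) consists of 26 east steps and 25 north steps in some order, so it is determined by which 26 of the 51 steps are east. The count is C(51, 26) = 247959266474052.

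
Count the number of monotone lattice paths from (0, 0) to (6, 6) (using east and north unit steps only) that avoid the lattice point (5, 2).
Number of paths = 819

Total paths from (0, 0) to (6, 6): C(12, 6) = 924. Paths through (5, 2): (paths (0, 0) → (5, 2)) × (paths (5, 2) → (6, 6)) = C(7, 5) · C(5, 1) = 21 · 5 = 105. Avoidance count = 924 − 105 = 819.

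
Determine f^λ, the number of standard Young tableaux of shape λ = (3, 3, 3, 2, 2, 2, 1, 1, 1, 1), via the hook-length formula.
# SYT of shape (3, 3, 3, 2, 2, 2, 1, 1, 1, 1) = 1511640

Hook-length formula: f^λ = n! / Π hook(c), product over all cells c of the Young diagram. For λ = (3, 3, 3, 2, 2, 2, 1, 1, 1, 1), n = 19 boxes. Hook lengths by row (left-to-right, top-to-bottom): [12, 7, 3]; [11, 6, 2]; [10, 5, 1]; [8, 3]; [7, 2]; [6, 1]; [4]; [3]; [2]; [1]. Product of hooks = 80472268800. So f^λ = 19! / 80472268800 = 121645100408832000 / 80472268800 = 1511640.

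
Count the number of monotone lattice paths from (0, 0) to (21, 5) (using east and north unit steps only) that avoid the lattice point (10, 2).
Number of paths = 41756

Total paths from (0, 0) to (21, 5): C(26, 21) = 65780. Paths through (10, 2): (paths (0, 0) → (10, 2)) × (paths (10, 2) → (21, 5)) = C(12, 10) · C(14, 11) = 66 · 364 = 24024. Avoidance count = 65780 − 24024 = 41756.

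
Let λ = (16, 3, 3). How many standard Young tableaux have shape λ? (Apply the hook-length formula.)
# SYT of shape (16, 3, 3) = 256025

Hook-length formula: f^λ = n! / Π hook(c), product over all cells c of the Young diagram. For λ = (16, 3, 3), n = 22 boxes. Hook lengths by row (left-to-right, top-to-bottom): [18, 17, 16, 13, 12, 11, 10, 9, 8, 7, 6, 5, 4, 3, 2, 1]; [4, 3, 2]; [3, 2, 1]. Product of hooks = 4390199112499200. So f^λ = 22! / 4390199112499200 = 1124000727777607680000 / 4390199112499200 = 256025.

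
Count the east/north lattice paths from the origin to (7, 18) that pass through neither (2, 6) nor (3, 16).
Number of paths = 297521

Inclusion–exclusion. Total paths: C(25, 7) = 480700. Through P₁: C(8, 2)·C(17, 5) = 173264. Through P₂: C(19, 3)·C(6, 4) = 14535. Since P₁ is strictly southwest of P₂, a monotone path through both must visit P₁ then P₂; paths through both = C(8, 2)·C(11, 1)·C(6, 4) = 4620. Avoid both = 480700 − 173264 − 14535 + 4620 = 297521.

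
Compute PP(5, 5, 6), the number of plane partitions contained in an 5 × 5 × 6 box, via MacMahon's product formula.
PP(5, 5, 6) = 3184461423

Evaluate the triple product over i = 1..5, j = 1..5, k = 1..6. The factors are (2/1) · (3/2) · (4/3) · (5/4) · (6/5) · (7/6) · (3/2) · (4/3) · … (150 factors total). The numerators and denominators telescope so the product is an integer; carrying out the multiplication exactly gives PP(5, 5, 6) = 3184461423.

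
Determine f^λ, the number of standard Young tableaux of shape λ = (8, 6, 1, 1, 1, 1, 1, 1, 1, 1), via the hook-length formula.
# SYT of shape (8, 6, 1, 1, 1, 1, 1, 1, 1, 1) = 72625410

Hook-length formula: f^λ = n! / Π hook(c), product over all cells c of the Young diagram. For λ = (8, 6, 1, 1, 1, 1, 1, 1, 1, 1), n = 22 boxes. Hook lengths by row (left-to-right, top-to-bottom): [17, 8, 7, 6, 5, 4, 2, 1]; [14, 5, 4, 3, 2, 1]; [8]; [7]; [6]; [5]; [4]; [3]; [2]; [1]. Product of hooks = 15476686848000. So f^λ = 22! / 15476686848000 = 1124000727777607680000 / 15476686848000 = 72625410.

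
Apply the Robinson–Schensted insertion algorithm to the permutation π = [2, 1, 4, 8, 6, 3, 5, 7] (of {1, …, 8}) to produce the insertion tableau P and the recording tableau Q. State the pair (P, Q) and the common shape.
P = [1, 3, 5, 7] / [2, 4, 6] / [8];  Q = [1, 3, 4, 8] / [2, 5, 7] / [6];  common shape = (4, 3, 1)

Row-insert the values π_1, π_2, … into P one at a time, bumping the leftmost entry strictly greater than the inserted value down to the next row. The recording tableau Q records, in position (i, j), the step at which that cell was added to P.
  Insert 2 (step 1): P = [2];  Q = [1]
  Insert 1 (step 2): P = [1] / [2];  Q = [1] / [2]
  Insert 4 (step 3): P = [1, 4] / [2];  Q = [1, 3] / [2]
  Insert 8 (step 4): P = [1, 4, 8] / [2];  Q = [1, 3, 4] / [2]
  Insert 6 (step 5): P = [1, 4, 6] / [2, 8];  Q = [1, 3, 4] / [2, 5]
  Insert 3 (step 6): P = [1, 3, 6] / [2, 4] / [8];  Q = [1, 3, 4] / [2, 5] / [6]
  Insert 5 (step 7): P = [1, 3, 5] / [2, 4, 6] / [8];  Q = [1, 3, 4] / [2, 5, 7] / [6]
  Insert 7 (step 8): P = [1, 3, 5, 7] / [2, 4, 6] / [8];  Q = [1, 3, 4, 8] / [2, 5, 7] / [6]
Final shape: (4, 3, 1).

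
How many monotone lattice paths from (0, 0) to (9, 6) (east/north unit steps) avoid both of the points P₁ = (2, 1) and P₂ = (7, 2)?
Number of paths = 2359

Inclusion–exclusion. Total paths: C(15, 9) = 5005. Through P₁: C(3, 2)·C(12, 7) = 2376. Through P₂: C(9, 7)·C(6, 2) = 540. Since P₁ is strictly southwest of P₂, a monotone path through both must visit P₁ then P₂; paths through both = C(3, 2)·C(6, 5)·C(6, 2) = 270. Avoid both = 5005 − 2376 − 540 + 270 = 2359.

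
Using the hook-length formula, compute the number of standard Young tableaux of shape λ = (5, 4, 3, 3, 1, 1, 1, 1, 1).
# SYT of shape (5, 4, 3, 3, 1, 1, 1, 1, 1) = 65116800

Hook-length formula: f^λ = n! / Π hook(c), product over all cells c of the Young diagram. For λ = (5, 4, 3, 3, 1, 1, 1, 1, 1), n = 20 boxes. Hook lengths by row (left-to-right, top-to-bottom): [13, 7, 6, 3, 1]; [11, 5, 4, 1]; [9, 3, 2]; [8, 2, 1]; [5]; [4]; [3]; [2]; [1]. Product of hooks = 37362124800. So f^λ = 20! / 37362124800 = 2432902008176640000 / 37362124800 = 65116800.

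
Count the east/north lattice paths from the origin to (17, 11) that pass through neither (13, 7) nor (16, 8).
Number of paths = 14346216

Inclusion–exclusion. Total paths: C(28, 17) = 21474180. Through P₁: C(20, 13)·C(8, 4) = 5426400. Through P₂: C(24, 16)·C(4, 1) = 2941884. Since P₁ is strictly southwest of P₂, a monotone path through both must visit P₁ then P₂; paths through both = C(20, 13)·C(4, 3)·C(4, 1) = 1240320. Avoid both = 21474180 − 5426400 − 2941884 + 1240320 = 14346216.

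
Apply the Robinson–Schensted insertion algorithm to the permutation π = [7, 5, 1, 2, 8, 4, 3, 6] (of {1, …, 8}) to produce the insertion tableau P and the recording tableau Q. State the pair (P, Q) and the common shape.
P = [1, 2, 3, 6] / [4, 8] / [5] / [7];  Q = [1, 4, 5, 8] / [2, 6] / [3] / [7];  common shape = (4, 2, 1, 1)

Row-insert the values π_1, π_2, … into P one at a time, bumping the leftmost entry strictly greater than the inserted value down to the next row. The recording tableau Q records, in position (i, j), the step at which that cell was added to P.
  Insert 7 (step 1): P = [7];  Q = [1]
  Insert 5 (step 2): P = [5] / [7];  Q = [1] / [2]
  Insert 1 (step 3): P = [1] / [5] / [7];  Q = [1] / [2] / [3]
  Insert 2 (step 4): P = [1, 2] / [5] / [7];  Q = [1, 4] / [2] / [3]
  Insert 8 (step 5): P = [1, 2, 8] / [5] / [7];  Q = [1, 4, 5] / [2] / [3]
  Insert 4 (step 6): P = [1, 2, 4] / [5, 8] / [7];  Q = [1, 4, 5] / [2, 6] / [3]
  Insert 3 (step 7): P = [1, 2, 3] / [4, 8] / [5] / [7];  Q = [1, 4, 5] / [2, 6] / [3] / [7]
  Insert 6 (step 8): P = [1, 2, 3, 6] / [4, 8] / [5] / [7];  Q = [1, 4, 5, 8] / [2, 6] / [3] / [7]
Final shape: (4, 2, 1, 1).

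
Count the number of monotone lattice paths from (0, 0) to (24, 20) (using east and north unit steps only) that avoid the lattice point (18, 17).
Number of paths = 1379883667470

Total paths from (0, 0) to (24, 20): C(44, 24) = 1761039350070. Paths through (18, 17): (paths (0, 0) → (18, 17)) × (paths (18, 17) → (24, 20)) = C(35, 18) · C(9, 6) = 4537567650 · 84 = 381155682600. Avoidance count = 1761039350070 − 381155682600 = 1379883667470.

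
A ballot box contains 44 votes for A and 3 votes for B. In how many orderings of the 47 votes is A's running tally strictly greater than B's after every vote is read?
Strict-lead orderings = 14145

Total orderings of the 47 votes with 44 for A: C(47, 44) = 16215. By the Bertrand ballot formula (Cycle Lemma / reflection principle), the number of orderings in which A is strictly ahead of B throughout is (p − q)/(p + q) · C(p + q, p) = (44 − 3)/(44 + 3) · 16215 = 14145.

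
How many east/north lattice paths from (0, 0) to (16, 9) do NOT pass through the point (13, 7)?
Number of paths = 1267775

Total paths from (0, 0) to (16, 9): C(25, 16) = 2042975. Paths through (13, 7): (paths (0, 0) → (13, 7)) × (paths (13, 7) → (16, 9)) = C(20, 13) · C(5, 3) = 77520 · 10 = 775200. Avoidance count = 2042975 − 775200 = 1267775.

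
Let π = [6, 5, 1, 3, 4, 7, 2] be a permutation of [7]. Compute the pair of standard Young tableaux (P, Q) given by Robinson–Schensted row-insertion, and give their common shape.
P = [1, 2, 4, 7] / [3] / [5] / [6];  Q = [1, 4, 5, 6] / [2] / [3] / [7];  common shape = (4, 1, 1, 1)

Row-insert the values π_1, π_2, … into P one at a time, bumping the leftmost entry strictly greater than the inserted value down to the next row. The recording tableau Q records, in position (i, j), the step at which that cell was added to P.
  Insert 6 (step 1): P = [6];  Q = [1]
  Insert 5 (step 2): P = [5] / [6];  Q = [1] / [2]
  Insert 1 (step 3): P = [1] / [5] / [6];  Q = [1] / [2] / [3]
  Insert 3 (step 4): P = [1, 3] / [5] / [6];  Q = [1, 4] / [2] / [3]
  Insert 4 (step 5): P = [1, 3, 4] / [5] / [6];  Q = [1, 4, 5] / [2] / [3]
  Insert 7 (step 6): P = [1, 3, 4, 7] / [5] / [6];  Q = [1, 4, 5, 6] / [2] / [3]
  Insert 2 (step 7): P = [1, 2, 4, 7] / [3] / [5] / [6];  Q = [1, 4, 5, 6] / [2] / [3] / [7]
Final shape: (4, 1, 1, 1).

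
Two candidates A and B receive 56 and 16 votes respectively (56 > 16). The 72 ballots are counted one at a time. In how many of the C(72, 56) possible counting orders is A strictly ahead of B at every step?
Strict-lead orderings = 2286836123425060

Total orderings of the 72 votes with 56 for A: C(72, 56) = 4116305022165108. By the Bertrand ballot formula (Cycle Lemma / reflection principle), the number of orderings in which A is strictly ahead of B throughout is (p − q)/(p + q) · C(p + q, p) = (56 − 16)/(56 + 16) · 4116305022165108 = 2286836123425060.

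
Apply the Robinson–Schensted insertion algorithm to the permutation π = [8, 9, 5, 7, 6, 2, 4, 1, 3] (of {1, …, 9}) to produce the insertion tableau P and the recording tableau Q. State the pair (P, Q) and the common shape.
P = [1, 3] / [2, 4] / [5, 6] / [7, 9] / [8];  Q = [1, 2] / [3, 4] / [5, 7] / [6, 9] / [8];  common shape = (2, 2, 2, 2, 1)

Row-insert the values π_1, π_2, … into P one at a time, bumping the leftmost entry strictly greater than the inserted value down to the next row. The recording tableau Q records, in position (i, j), the step at which that cell was added to P.
  Insert 8 (step 1): P = [8];  Q = [1]
  Insert 9 (step 2): P = [8, 9];  Q = [1, 2]
  Insert 5 (step 3): P = [5, 9] / [8];  Q = [1, 2] / [3]
  Insert 7 (step 4): P = [5, 7] / [8, 9];  Q = [1, 2] / [3, 4]
  Insert 6 (step 5): P = [5, 6] / [7, 9] / [8];  Q = [1, 2] / [3, 4] / [5]
  Insert 2 (step 6): P = [2, 6] / [5, 9] / [7] / [8];  Q = [1, 2] / [3, 4] / [5] / [6]
  Insert 4 (step 7): P = [2, 4] / [5, 6] / [7, 9] / [8];  Q = [1, 2] / [3, 4] / [5, 7] / [6]
  Insert 1 (step 8): P = [1, 4] / [2, 6] / [5, 9] / [7] / [8];  Q = [1, 2] / [3, 4] / [5, 7] / [6] / [8]
  Insert 3 (step 9): P = [1, 3] / [2, 4] / [5, 6] / [7, 9] / [8];  Q = [1, 2] / [3, 4] / [5, 7] / [6, 9] / [8]
Final shape: (2, 2, 2, 2, 1).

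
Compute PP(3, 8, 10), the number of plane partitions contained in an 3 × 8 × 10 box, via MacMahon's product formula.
PP(3, 8, 10) = 1028698128744

Evaluate the triple product over i = 1..3, j = 1..8, k = 1..10. The factors are (2/1) · (3/2) · (4/3) · (5/4) · (6/5) · (7/6) · (8/7) · (9/8) · … (240 factors total). The numerators and denominators telescope so the product is an integer; carrying out the multiplication exactly gives PP(3, 8, 10) = 1028698128744.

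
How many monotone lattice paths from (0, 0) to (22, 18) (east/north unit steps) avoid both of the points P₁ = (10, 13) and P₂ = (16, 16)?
Number of paths = 92161373704

Inclusion–exclusion. Total paths: C(40, 22) = 113380261800. Through P₁: C(23, 10)·C(17, 12) = 7079480408. Through P₂: C(32, 16)·C(8, 6) = 16830250920. Since P₁ is strictly southwest of P₂, a monotone path through both must visit P₁ then P₂; paths through both = C(23, 10)·C(9, 6)·C(8, 6) = 2690843232. Avoid both = 113380261800 − 7079480408 − 16830250920 + 2690843232 = 92161373704.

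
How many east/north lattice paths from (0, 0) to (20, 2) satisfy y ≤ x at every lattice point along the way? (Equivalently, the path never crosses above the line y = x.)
Number of paths = 209

By the reflection principle (André's argument), the number of monotone paths to (20, 2) with n ≤ m that never go above y = x is C(22, 20) − C(22, 21) = 231 − 22 = 209.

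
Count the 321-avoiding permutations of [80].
C_80 = 1136359577947336271931632877004667456667613940

These 321-avoiding permutations are counted by the Catalan number C_n = (1/(n + 1)) · C(2n, n). For n = 80: C_80 = (1/81) · C(160, 80) = 92045125813734238026462263037378063990076729140/81 = 1136359577947336271931632877004667456667613940.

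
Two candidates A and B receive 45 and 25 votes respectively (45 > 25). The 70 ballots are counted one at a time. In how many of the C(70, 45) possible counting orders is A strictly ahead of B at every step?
Strict-lead orderings = 1844503362944223072

Total orderings of the 70 votes with 45 for A: C(70, 45) = 6455761770304780752. By the Bertrand ballot formula (Cycle Lemma / reflection principle), the number of orderings in which A is strictly ahead of B throughout is (p − q)/(p + q) · C(p + q, p) = (45 − 25)/(45 + 25) · 6455761770304780752 = 1844503362944223072.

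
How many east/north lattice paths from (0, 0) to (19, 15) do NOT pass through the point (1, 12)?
Number of paths = 1855950230

Total paths from (0, 0) to (19, 15): C(34, 19) = 1855967520. Paths through (1, 12): (paths (0, 0) → (1, 12)) × (paths (1, 12) → (19, 15)) = C(13, 1) · C(21, 18) = 13 · 1330 = 17290. Avoidance count = 1855967520 − 17290 = 1855950230.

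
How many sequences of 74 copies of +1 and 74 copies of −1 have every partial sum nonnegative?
C_74 = 311496878311103321137536291518809134027240

These ballot sequences are counted by the Catalan number C_n = (1/(n + 1)) · C(2n, n). For n = 74: C_74 = (1/75) · C(148, 74) = 23362265873332749085315221863910685052043000/75 = 311496878311103321137536291518809134027240.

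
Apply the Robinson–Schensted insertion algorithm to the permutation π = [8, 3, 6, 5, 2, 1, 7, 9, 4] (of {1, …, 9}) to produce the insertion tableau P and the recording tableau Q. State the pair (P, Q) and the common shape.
P = [1, 4, 7, 9] / [2, 5] / [3] / [6] / [8];  Q = [1, 3, 7, 8] / [2, 9] / [4] / [5] / [6];  common shape = (4, 2, 1, 1, 1)

Row-insert the values π_1, π_2, … into P one at a time, bumping the leftmost entry strictly greater than the inserted value down to the next row. The recording tableau Q records, in position (i, j), the step at which that cell was added to P.
  Insert 8 (step 1): P = [8];  Q = [1]
  Insert 3 (step 2): P = [3] / [8];  Q = [1] / [2]
  Insert 6 (step 3): P = [3, 6] / [8];  Q = [1, 3] / [2]
  Insert 5 (step 4): P = [3, 5] / [6] / [8];  Q = [1, 3] / [2] / [4]
  Insert 2 (step 5): P = [2, 5] / [3] / [6] / [8];  Q = [1, 3] / [2] / [4] / [5]
  Insert 1 (step 6): P = [1, 5] / [2] / [3] / [6] / [8];  Q = [1, 3] / [2] / [4] / [5] / [6]
  Insert 7 (step 7): P = [1, 5, 7] / [2] / [3] / [6] / [8];  Q = [1, 3, 7] / [2] / [4] / [5] / [6]
  Insert 9 (step 8): P = [1, 5, 7, 9] / [2] / [3] / [6] / [8];  Q = [1, 3, 7, 8] / [2] / [4] / [5] / [6]
  Insert 4 (step 9): P = [1, 4, 7, 9] / [2, 5] / [3] / [6] / [8];  Q = [1, 3, 7, 8] / [2, 9] / [4] / [5] / [6]
Final shape: (4, 2, 1, 1, 1).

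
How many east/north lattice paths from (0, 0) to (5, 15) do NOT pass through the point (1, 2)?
Number of paths = 8364

Total paths from (0, 0) to (5, 15): C(20, 5) = 15504. Paths through (1, 2): (paths (0, 0) → (1, 2)) × (paths (1, 2) → (5, 15)) = C(3, 1) · C(17, 4) = 3 · 2380 = 7140. Avoidance count = 15504 − 7140 = 8364.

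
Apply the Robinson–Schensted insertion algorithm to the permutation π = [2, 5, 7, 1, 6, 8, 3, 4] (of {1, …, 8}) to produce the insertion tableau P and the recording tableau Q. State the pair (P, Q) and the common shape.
P = [1, 3, 4, 8] / [2, 5, 6] / [7];  Q = [1, 2, 3, 6] / [4, 5, 8] / [7];  common shape = (4, 3, 1)

Row-insert the values π_1, π_2, … into P one at a time, bumping the leftmost entry strictly greater than the inserted value down to the next row. The recording tableau Q records, in position (i, j), the step at which that cell was added to P.
  Insert 2 (step 1): P = [2];  Q = [1]
  Insert 5 (step 2): P = [2, 5];  Q = [1, 2]
  Insert 7 (step 3): P = [2, 5, 7];  Q = [1, 2, 3]
  Insert 1 (step 4): P = [1, 5, 7] / [2];  Q = [1, 2, 3] / [4]
  Insert 6 (step 5): P = [1, 5, 6] / [2, 7];  Q = [1, 2, 3] / [4, 5]
  Insert 8 (step 6): P = [1, 5, 6, 8] / [2, 7];  Q = [1, 2, 3, 6] / [4, 5]
  Insert 3 (step 7): P = [1, 3, 6, 8] / [2, 5] / [7];  Q = [1, 2, 3, 6] / [4, 5] / [7]
  Insert 4 (step 8): P = [1, 3, 4, 8] / [2, 5, 6] / [7];  Q = [1, 2, 3, 6] / [4, 5, 8] / [7]
Final shape: (4, 3, 1).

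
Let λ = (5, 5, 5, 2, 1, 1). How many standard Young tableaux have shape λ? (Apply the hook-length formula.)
# SYT of shape (5, 5, 5, 2, 1, 1) = 11639628

Hook-length formula: f^λ = n! / Π hook(c), product over all cells c of the Young diagram. For λ = (5, 5, 5, 2, 1, 1), n = 19 boxes. Hook lengths by row (left-to-right, top-to-bottom): [10, 7, 5, 4, 3]; [9, 6, 4, 3, 2]; [8, 5, 3, 2, 1]; [4, 1]; [2]; [1]. Product of hooks = 10450944000. So f^λ = 19! / 10450944000 = 121645100408832000 / 10450944000 = 11639628.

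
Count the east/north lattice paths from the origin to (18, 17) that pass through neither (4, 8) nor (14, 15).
Number of paths = 3114078600

Inclusion–exclusion. Total paths: C(35, 18) = 4537567650. Through P₁: C(12, 4)·C(23, 14) = 404509050. Through P₂: C(29, 14)·C(6, 4) = 1163381400. Since P₁ is strictly southwest of P₂, a monotone path through both must visit P₁ then P₂; paths through both = C(12, 4)·C(17, 10)·C(6, 4) = 144401400. Avoid both = 4537567650 − 404509050 − 1163381400 + 144401400 = 3114078600.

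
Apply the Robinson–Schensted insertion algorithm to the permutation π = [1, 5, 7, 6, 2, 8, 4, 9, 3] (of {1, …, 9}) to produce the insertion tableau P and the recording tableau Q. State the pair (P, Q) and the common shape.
P = [1, 2, 3, 8, 9] / [4, 6] / [5] / [7];  Q = [1, 2, 3, 6, 8] / [4, 7] / [5] / [9];  common shape = (5, 2, 1, 1)

Row-insert the values π_1, π_2, … into P one at a time, bumping the leftmost entry strictly greater than the inserted value down to the next row. The recording tableau Q records, in position (i, j), the step at which that cell was added to P.
  Insert 1 (step 1): P = [1];  Q = [1]
  Insert 5 (step 2): P = [1, 5];  Q = [1, 2]
  Insert 7 (step 3): P = [1, 5, 7];  Q = [1, 2, 3]
  Insert 6 (step 4): P = [1, 5, 6] / [7];  Q = [1, 2, 3] / [4]
  Insert 2 (step 5): P = [1, 2, 6] / [5] / [7];  Q = [1, 2, 3] / [4] / [5]
  Insert 8 (step 6): P = [1, 2, 6, 8] / [5] / [7];  Q = [1, 2, 3, 6] / [4] / [5]
  Insert 4 (step 7): P = [1, 2, 4, 8] / [5, 6] / [7];  Q = [1, 2, 3, 6] / [4, 7] / [5]
  Insert 9 (step 8): P = [1, 2, 4, 8, 9] / [5, 6] / [7];  Q = [1, 2, 3, 6, 8] / [4, 7] / [5]
  Insert 3 (step 9): P = [1, 2, 3, 8, 9] / [4, 6] / [5] / [7];  Q = [1, 2, 3, 6, 8] / [4, 7] / [5] / [9]
Final shape: (5, 2, 1, 1).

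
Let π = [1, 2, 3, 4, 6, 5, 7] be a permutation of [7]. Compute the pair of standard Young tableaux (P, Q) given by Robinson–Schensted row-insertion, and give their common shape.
P = [1, 2, 3, 4, 5, 7] / [6];  Q = [1, 2, 3, 4, 5, 7] / [6];  common shape = (6, 1)

Row-insert the values π_1, π_2, … into P one at a time, bumping the leftmost entry strictly greater than the inserted value down to the next row. The recording tableau Q records, in position (i, j), the step at which that cell was added to P.
  Insert 1 (step 1): P = [1];  Q = [1]
  Insert 2 (step 2): P = [1, 2];  Q = [1, 2]
  Insert 3 (step 3): P = [1, 2, 3];  Q = [1, 2, 3]
  Insert 4 (step 4): P = [1, 2, 3, 4];  Q = [1, 2, 3, 4]
  Insert 6 (step 5): P = [1, 2, 3, 4, 6];  Q = [1, 2, 3, 4, 5]
  Insert 5 (step 6): P = [1, 2, 3, 4, 5] / [6];  Q = [1, 2, 3, 4, 5] / [6]
  Insert 7 (step 7): P = [1, 2, 3, 4, 5, 7] / [6];  Q = [1, 2, 3, 4, 5, 7] / [6]
Final shape: (6, 1).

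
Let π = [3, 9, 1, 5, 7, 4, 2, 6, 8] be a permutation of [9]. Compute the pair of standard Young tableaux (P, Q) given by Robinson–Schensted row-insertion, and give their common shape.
P = [1, 2, 6, 8] / [3, 4, 7] / [5] / [9];  Q = [1, 2, 5, 9] / [3, 4, 8] / [6] / [7];  common shape = (4, 3, 1, 1)

Row-insert the values π_1, π_2, … into P one at a time, bumping the leftmost entry strictly greater than the inserted value down to the next row. The recording tableau Q records, in position (i, j), the step at which that cell was added to P.
  Insert 3 (step 1): P = [3];  Q = [1]
  Insert 9 (step 2): P = [3, 9];  Q = [1, 2]
  Insert 1 (step 3): P = [1, 9] / [3];  Q = [1, 2] / [3]
  Insert 5 (step 4): P = [1, 5] / [3, 9];  Q = [1, 2] / [3, 4]
  Insert 7 (step 5): P = [1, 5, 7] / [3, 9];  Q = [1, 2, 5] / [3, 4]
  Insert 4 (step 6): P = [1, 4, 7] / [3, 5] / [9];  Q = [1, 2, 5] / [3, 4] / [6]
  Insert 2 (step 7): P = [1, 2, 7] / [3, 4] / [5] / [9];  Q = [1, 2, 5] / [3, 4] / [6] / [7]
  Insert 6 (step 8): P = [1, 2, 6] / [3, 4, 7] / [5] / [9];  Q = [1, 2, 5] / [3, 4, 8] / [6] / [7]
  Insert 8 (step 9): P = [1, 2, 6, 8] / [3, 4, 7] / [5] / [9];  Q = [1, 2, 5, 9] / [3, 4, 8] / [6] / [7]
Final shape: (4, 3, 1, 1).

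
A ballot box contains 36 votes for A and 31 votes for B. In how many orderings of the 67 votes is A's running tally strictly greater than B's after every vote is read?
Strict-lead orderings = 889789498870352080

Total orderings of the 67 votes with 36 for A: C(67, 36) = 11923179284862717872. By the Bertrand ballot formula (Cycle Lemma / reflection principle), the number of orderings in which A is strictly ahead of B throughout is (p − q)/(p + q) · C(p + q, p) = (36 − 31)/(36 + 31) · 11923179284862717872 = 889789498870352080.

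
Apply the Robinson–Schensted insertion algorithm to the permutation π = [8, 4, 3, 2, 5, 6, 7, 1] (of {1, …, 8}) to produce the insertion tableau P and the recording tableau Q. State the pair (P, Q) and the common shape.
P = [1, 5, 6, 7] / [2] / [3] / [4] / [8];  Q = [1, 5, 6, 7] / [2] / [3] / [4] / [8];  common shape = (4, 1, 1, 1, 1)

Row-insert the values π_1, π_2, … into P one at a time, bumping the leftmost entry strictly greater than the inserted value down to the next row. The recording tableau Q records, in position (i, j), the step at which that cell was added to P.
  Insert 8 (step 1): P = [8];  Q = [1]
  Insert 4 (step 2): P = [4] / [8];  Q = [1] / [2]
  Insert 3 (step 3): P = [3] / [4] / [8];  Q = [1] / [2] / [3]
  Insert 2 (step 4): P = [2] / [3] / [4] / [8];  Q = [1] / [2] / [3] / [4]
  Insert 5 (step 5): P = [2, 5] / [3] / [4] / [8];  Q = [1, 5] / [2] / [3] / [4]
  Insert 6 (step 6): P = [2, 5, 6] / [3] / [4] / [8];  Q = [1, 5, 6] / [2] / [3] / [4]
  Insert 7 (step 7): P = [2, 5, 6, 7] / [3] / [4] / [8];  Q = [1, 5, 6, 7] / [2] / [3] / [4]
  Insert 1 (step 8): P = [1, 5, 6, 7] / [2] / [3] / [4] / [8];  Q = [1, 5, 6, 7] / [2] / [3] / [4] / [8]
Final shape: (4, 1, 1, 1, 1).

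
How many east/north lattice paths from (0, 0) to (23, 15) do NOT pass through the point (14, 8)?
Number of paths = 11813117760

Total paths from (0, 0) to (23, 15): C(38, 23) = 15471286560. Paths through (14, 8): (paths (0, 0) → (14, 8)) × (paths (14, 8) → (23, 15)) = C(22, 14) · C(16, 9) = 319770 · 11440 = 3658168800. Avoidance count = 15471286560 − 3658168800 = 11813117760.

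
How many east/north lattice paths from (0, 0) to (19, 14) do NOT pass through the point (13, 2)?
Number of paths = 816859980

Total paths from (0, 0) to (19, 14): C(33, 19) = 818809200. Paths through (13, 2): (paths (0, 0) → (13, 2)) × (paths (13, 2) → (19, 14)) = C(15, 13) · C(18, 6) = 105 · 18564 = 1949220. Avoidance count = 818809200 − 1949220 = 816859980.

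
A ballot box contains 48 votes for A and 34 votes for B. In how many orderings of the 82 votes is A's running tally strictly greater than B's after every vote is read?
Strict-lead orderings = 22144576797577798732350

Total orderings of the 82 votes with 48 for A: C(82, 48) = 129703949814384249718050. By the Bertrand ballot formula (Cycle Lemma / reflection principle), the number of orderings in which A is strictly ahead of B throughout is (p − q)/(p + q) · C(p + q, p) = (48 − 34)/(48 + 34) · 129703949814384249718050 = 22144576797577798732350.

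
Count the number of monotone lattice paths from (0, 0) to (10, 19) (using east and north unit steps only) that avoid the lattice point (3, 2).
Number of paths = 16568970

Total paths from (0, 0) to (10, 19): C(29, 10) = 20030010. Paths through (3, 2): (paths (0, 0) → (3, 2)) × (paths (3, 2) → (10, 19)) = C(5, 3) · C(24, 7) = 10 · 346104 = 3461040. Avoidance count = 20030010 − 3461040 = 16568970.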